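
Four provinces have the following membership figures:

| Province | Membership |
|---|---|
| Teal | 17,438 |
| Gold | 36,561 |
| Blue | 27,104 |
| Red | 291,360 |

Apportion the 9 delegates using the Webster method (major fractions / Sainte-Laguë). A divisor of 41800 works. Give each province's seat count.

Teal: 0, Gold: 1, Blue: 1, Red: 7

With modified divisor 41800: modified quotas Teal 0.417, Gold 0.875, Blue 0.648, Red 6.970.
Rounding to the nearest integer: Teal 0, Gold 1, Blue 1, Red 7 (total 9).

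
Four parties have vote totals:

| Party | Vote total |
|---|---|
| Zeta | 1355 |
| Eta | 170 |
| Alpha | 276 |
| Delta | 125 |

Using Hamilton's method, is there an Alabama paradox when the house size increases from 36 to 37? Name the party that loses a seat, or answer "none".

none

At 36 seats: Zeta 25, Eta 3, Alpha 5, Delta 3.
At 37 seats: Zeta 26, Eta 3, Alpha 5, Delta 3.
No party's allocation decreased.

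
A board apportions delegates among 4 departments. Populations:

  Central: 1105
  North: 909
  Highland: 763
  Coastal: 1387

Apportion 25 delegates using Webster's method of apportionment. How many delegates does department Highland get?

Standard divisor 4164/25 ≈ 166.56; standard quotas: Central 6.634, North 5.457, Highland 4.581, Coastal 8.327.
Rounding to the nearest integer gives Central 7, North 5, Highland 5, Coastal 8 — total 25, matching the house size, so no adjustment is needed.
Highland receives 5.

5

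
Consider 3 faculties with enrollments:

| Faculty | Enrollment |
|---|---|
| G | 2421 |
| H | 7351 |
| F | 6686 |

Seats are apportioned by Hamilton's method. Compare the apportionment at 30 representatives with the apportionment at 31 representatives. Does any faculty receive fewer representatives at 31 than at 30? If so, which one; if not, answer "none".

At 30 seats: G 5, H 13, F 12.
At 31 seats: G 4, H 14, F 13.
G drops from 5 to 4.

G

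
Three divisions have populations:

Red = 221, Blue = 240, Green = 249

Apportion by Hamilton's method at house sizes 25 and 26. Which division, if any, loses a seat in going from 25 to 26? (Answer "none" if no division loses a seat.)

At 25 seats: Red 8, Blue 8, Green 9.
At 26 seats: Red 8, Blue 9, Green 9.
No division's allocation decreased.

none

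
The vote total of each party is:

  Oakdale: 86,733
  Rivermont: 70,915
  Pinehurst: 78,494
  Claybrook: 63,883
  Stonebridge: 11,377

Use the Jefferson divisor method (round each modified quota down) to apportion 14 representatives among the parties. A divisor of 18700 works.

With modified divisor 18700: modified quotas Oakdale 4.638, Rivermont 3.792, Pinehurst 4.198, Claybrook 3.416, Stonebridge 0.608.
Rounding down: Oakdale 4, Rivermont 3, Pinehurst 4, Claybrook 3, Stonebridge 0 (total 14).

Oakdale 4, Rivermont 3, Pinehurst 4, Claybrook 3, Stonebridge 0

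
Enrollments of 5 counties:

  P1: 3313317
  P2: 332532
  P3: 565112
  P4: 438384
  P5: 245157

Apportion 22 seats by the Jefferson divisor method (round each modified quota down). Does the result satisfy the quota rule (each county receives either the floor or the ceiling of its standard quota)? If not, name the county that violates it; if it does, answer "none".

Standard quotas: P1 14.893, P2 1.495, P3 2.540, P4 1.970, P5 1.102.
Jefferson allocation: P1 16, P2 1, P3 2, P4 2, P5 1.
P1 has quota 14.893 (lower 14, upper 15) but receives 16 — outside the quota interval.

P1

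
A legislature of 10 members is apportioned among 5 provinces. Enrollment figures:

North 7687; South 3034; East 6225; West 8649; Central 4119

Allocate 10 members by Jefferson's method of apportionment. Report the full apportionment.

Standard divisor 29714/10 ≈ 2971.4; standard quotas: North 2.587, South 1.021, East 2.095, West 2.911, Central 1.386.
Rounding down gives 2, 1, 2, 2, 1 = 8 seats, so the divisor must be adjusted.
With modified divisor 2400: modified quotas North 3.203, South 1.264, East 2.594, West 3.604, Central 1.716.
Rounding down: North 3, South 1, East 2, West 3, Central 1 (total 10).

North=3, South=1, East=2, West=3, Central=1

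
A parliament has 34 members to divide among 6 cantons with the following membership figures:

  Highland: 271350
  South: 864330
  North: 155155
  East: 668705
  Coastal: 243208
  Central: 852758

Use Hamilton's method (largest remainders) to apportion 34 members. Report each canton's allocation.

Standard divisor: 3055506 ÷ 34 ≈ 89867.824.
Standard quotas: Highland 3.0194, South 9.6178, North 1.7265, East 7.4410, Coastal 2.7063, Central 9.4890.
Lower quotas: Highland 3, South 9, North 1, East 7, Coastal 2, Central 9 (sum 31, leaving 3 seats).
Remainders in descending order: North 0.7265, Coastal 0.7063, South 0.6178, Central 0.4890, East 0.4410, Highland 0.0194.
Largest remainders: North, Coastal, South receive the extra seats.

Highland: 3; South: 10; North: 2; East: 7; Coastal: 3; Central: 9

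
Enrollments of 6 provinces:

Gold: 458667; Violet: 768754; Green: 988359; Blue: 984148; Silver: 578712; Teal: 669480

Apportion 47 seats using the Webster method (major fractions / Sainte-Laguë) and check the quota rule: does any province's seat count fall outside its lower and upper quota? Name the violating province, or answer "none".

Standard quotas: Gold 4.846, Violet 8.123, Green 10.443, Blue 10.399, Silver 6.115, Teal 7.074.
Webster allocation: Gold 5, Violet 8, Green 11, Blue 10, Silver 6, Teal 7.
Every allocation lies between the lower and upper quota.

none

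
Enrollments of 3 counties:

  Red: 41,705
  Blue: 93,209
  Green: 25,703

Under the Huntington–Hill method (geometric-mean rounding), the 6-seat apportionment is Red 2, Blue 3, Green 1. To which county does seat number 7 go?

Priority for the next seat is population ÷ (√(s·(s+1))).
Priorities: Red 17025.995, Blue 26907.121, Green 18174.766.
Highest priority: Blue.

Blue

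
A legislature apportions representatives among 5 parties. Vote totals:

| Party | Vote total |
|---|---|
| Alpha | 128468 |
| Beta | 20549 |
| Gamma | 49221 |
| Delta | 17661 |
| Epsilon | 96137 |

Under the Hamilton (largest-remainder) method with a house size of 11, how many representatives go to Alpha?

4

Total 312036; standard divisor 312036/11 ≈ 28366.909.
Standard quotas: Alpha 4.5288, Beta 0.7244, Gamma 1.7352, Delta 0.6226, Epsilon 3.3891.
Lower quotas: Alpha 4, Beta 0, Gamma 1, Delta 0, Epsilon 3 (sum 8, leaving 3 seats).
Remainders in descending order: Gamma 0.7352, Beta 0.7244, Delta 0.6226, Alpha 0.5288, Epsilon 0.3891.
Largest remainders: Gamma, Beta, Delta receive the extra seats.
Alpha receives 4.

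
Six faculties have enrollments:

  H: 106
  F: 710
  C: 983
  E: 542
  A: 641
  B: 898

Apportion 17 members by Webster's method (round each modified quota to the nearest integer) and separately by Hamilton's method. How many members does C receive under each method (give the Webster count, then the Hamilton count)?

5 and 4

Webster: H 0, F 3, C 5, E 2, A 3, B 4.
Hamilton: H 1, F 3, C 4, E 2, A 3, B 4.
C gets 5 under Webster and 4 under Hamilton.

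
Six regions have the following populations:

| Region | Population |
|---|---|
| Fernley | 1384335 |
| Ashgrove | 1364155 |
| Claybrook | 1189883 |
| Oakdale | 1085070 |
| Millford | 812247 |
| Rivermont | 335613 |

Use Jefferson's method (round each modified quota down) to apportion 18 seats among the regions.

Standard divisor 6171303/18 ≈ 342850.167; standard quotas: Fernley 4.038, Ashgrove 3.979, Claybrook 3.471, Oakdale 3.165, Millford 2.369, Rivermont 0.979.
Rounding down gives 4, 3, 3, 3, 2, 0 = 15 seats, so the divisor must be adjusted.
With modified divisor 287200: modified quotas Fernley 4.820, Ashgrove 4.750, Claybrook 4.143, Oakdale 3.778, Millford 2.828, Rivermont 1.169.
Rounding down: Fernley 4, Ashgrove 4, Claybrook 4, Oakdale 3, Millford 2, Rivermont 1 (total 18).

Fernley=4, Ashgrove=4, Claybrook=4, Oakdale=3, Millford=2, Rivermont=1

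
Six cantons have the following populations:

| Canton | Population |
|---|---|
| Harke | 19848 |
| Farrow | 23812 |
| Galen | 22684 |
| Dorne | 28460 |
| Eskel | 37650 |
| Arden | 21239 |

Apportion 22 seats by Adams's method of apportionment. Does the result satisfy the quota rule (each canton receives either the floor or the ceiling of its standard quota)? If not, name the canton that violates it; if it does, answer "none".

Standard quotas: Harke 2.841, Farrow 3.409, Galen 3.247, Dorne 4.074, Eskel 5.389, Arden 3.040.
Adams allocation: Harke 3, Farrow 4, Galen 3, Dorne 4, Eskel 5, Arden 3.
Every allocation lies between the lower and upper quota.

none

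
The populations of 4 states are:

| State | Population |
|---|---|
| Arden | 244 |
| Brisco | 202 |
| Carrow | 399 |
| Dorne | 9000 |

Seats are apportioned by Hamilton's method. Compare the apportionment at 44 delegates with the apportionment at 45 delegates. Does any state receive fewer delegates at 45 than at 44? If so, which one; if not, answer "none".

At 44 seats: Arden 1, Brisco 1, Carrow 2, Dorne 40.
At 45 seats: Arden 1, Brisco 1, Carrow 2, Dorne 41.
No state's allocation decreased.

none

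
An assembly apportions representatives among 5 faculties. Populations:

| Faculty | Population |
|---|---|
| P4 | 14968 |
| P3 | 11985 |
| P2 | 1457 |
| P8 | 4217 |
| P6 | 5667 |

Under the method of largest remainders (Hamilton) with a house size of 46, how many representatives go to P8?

The standard divisor is 38294/46 ≈ 832.478.
Standard quotas: P4 17.9800, P3 14.3968, P2 1.7502, P8 5.0656, P6 6.8074.
Lower quotas: P4 17, P3 14, P2 1, P8 5, P6 6 (sum 43, leaving 3 seats).
Remainders in descending order: P4 0.9800, P6 0.8074, P2 0.7502, P3 0.3968, P8 0.0656.
Largest remainders: P4, P6, P2 receive the extra seats.
P8 receives 5.

5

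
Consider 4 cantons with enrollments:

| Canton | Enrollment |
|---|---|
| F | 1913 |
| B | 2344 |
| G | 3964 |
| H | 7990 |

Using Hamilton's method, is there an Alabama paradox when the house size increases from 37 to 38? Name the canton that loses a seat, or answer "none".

At 37 seats: F 5, B 5, G 9, H 18.
At 38 seats: F 4, B 6, G 9, H 19.
F drops from 5 to 4.

F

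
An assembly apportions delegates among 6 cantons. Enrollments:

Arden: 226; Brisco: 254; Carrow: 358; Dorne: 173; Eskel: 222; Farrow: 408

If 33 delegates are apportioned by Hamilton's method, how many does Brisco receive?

5

Standard divisor: 1641 ÷ 33 ≈ 49.727.
Standard quotas: Arden 4.545, Brisco 5.108, Carrow 7.199, Dorne 3.479, Eskel 4.464, Farrow 8.205.
Lower quotas: Arden 4, Brisco 5, Carrow 7, Dorne 3, Eskel 4, Farrow 8 (sum 31, leaving 2 seats).
Remainders in descending order: Arden 0.545, Dorne 0.479, Eskel 0.464, Farrow 0.205, Carrow 0.199, Brisco 0.108.
Largest remainders: Arden, Dorne receive the extra seats.
Brisco receives 5.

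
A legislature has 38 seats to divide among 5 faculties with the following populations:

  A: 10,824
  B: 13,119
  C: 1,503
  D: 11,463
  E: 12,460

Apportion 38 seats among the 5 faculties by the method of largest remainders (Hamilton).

A=8; B=10; C=1; D=9; E=10

Standard divisor: 49369 ÷ 38 ≈ 1299.184.
Standard quotas: A 8.3314, B 10.0979, C 1.1569, D 8.8232, E 9.5906.
Lower quotas: A 8, B 10, C 1, D 8, E 9 (sum 36, leaving 2 seats).
Remainders in descending order: D 0.8232, E 0.5906, A 0.3314, C 0.1569, B 0.0979.
The surplus seats go to D, E.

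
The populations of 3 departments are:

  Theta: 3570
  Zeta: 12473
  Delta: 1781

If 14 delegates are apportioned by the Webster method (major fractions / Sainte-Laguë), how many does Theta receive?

Standard divisor 17824/14 ≈ 1273.143; standard quotas: Theta 2.804, Zeta 9.797, Delta 1.399.
Rounding to the nearest integer gives Theta 3, Zeta 10, Delta 1 — total 14, matching the house size, so no adjustment is needed.
Theta receives 3.

3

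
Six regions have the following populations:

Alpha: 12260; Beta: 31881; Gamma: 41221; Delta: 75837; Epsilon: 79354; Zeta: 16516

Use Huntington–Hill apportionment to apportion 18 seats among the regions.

Alpha 1; Beta 2; Gamma 3; Delta 5; Epsilon 6; Zeta 1

With divisor 14167: modified quotas Alpha 0.865, Beta 2.250, Gamma 2.910, Delta 5.353, Epsilon 5.601, Zeta 1.166.
Geometric-mean thresholds: Alpha (min 1), Beta √(2·3)=2.449, Gamma √(2·3)=2.449, Delta √(5·6)=5.477, Epsilon √(5·6)=5.477, Zeta √(1·2)=1.414.
Each quota rounded against its threshold gives Alpha 1, Beta 2, Gamma 3, Delta 5, Epsilon 6, Zeta 1 (total 18).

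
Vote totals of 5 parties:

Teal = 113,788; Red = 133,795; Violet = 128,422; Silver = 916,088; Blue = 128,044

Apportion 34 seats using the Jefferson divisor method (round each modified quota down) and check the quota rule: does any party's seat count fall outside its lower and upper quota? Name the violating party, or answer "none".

Standard quotas: Teal 2.724, Red 3.203, Violet 3.075, Silver 21.932, Blue 3.066.
Jefferson allocation: Teal 2, Red 3, Violet 3, Silver 23, Blue 3.
Silver has quota 21.932 (lower 21, upper 22) but receives 23 — outside the quota interval.

Silver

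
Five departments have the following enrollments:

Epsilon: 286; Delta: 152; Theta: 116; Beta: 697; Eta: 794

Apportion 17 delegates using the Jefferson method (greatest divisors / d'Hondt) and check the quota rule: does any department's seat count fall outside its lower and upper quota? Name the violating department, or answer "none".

none

Standard quotas: Epsilon 2.378, Delta 1.264, Theta 0.964, Beta 5.794, Eta 6.600.
Jefferson allocation: Epsilon 2, Delta 1, Theta 1, Beta 6, Eta 7.
Every allocation lies between the lower and upper quota.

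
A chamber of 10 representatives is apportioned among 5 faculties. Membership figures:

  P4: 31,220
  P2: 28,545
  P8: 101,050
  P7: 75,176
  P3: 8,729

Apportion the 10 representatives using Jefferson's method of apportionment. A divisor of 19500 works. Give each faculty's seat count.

P4: 1; P2: 1; P8: 5; P7: 3; P3: 0

With modified divisor 19500: modified quotas P4 1.601, P2 1.464, P8 5.182, P7 3.855, P3 0.448.
Rounding down: P4 1, P2 1, P8 5, P7 3, P3 0 (total 10).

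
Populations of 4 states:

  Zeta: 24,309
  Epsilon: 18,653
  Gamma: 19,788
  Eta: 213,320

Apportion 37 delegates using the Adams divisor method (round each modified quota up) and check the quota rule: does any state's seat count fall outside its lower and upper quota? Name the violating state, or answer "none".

Standard quotas: Zeta 3.258, Epsilon 2.500, Gamma 2.652, Eta 28.590.
Adams allocation: Zeta 4, Epsilon 3, Gamma 3, Eta 27.
Eta has quota 28.590 (lower 28, upper 29) but receives 27 — outside the quota interval.

Eta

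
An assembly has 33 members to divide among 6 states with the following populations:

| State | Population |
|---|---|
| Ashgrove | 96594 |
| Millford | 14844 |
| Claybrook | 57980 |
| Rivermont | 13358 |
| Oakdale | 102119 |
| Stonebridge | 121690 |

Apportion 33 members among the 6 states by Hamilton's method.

Standard divisor: 406585 ÷ 33 ≈ 12320.758.
Standard quotas: Ashgrove 7.8399, Millford 1.2048, Claybrook 4.7059, Rivermont 1.0842, Oakdale 8.2884, Stonebridge 9.8768.
Lower quotas: Ashgrove 7, Millford 1, Claybrook 4, Rivermont 1, Oakdale 8, Stonebridge 9 (sum 30, leaving 3 seats).
Remainders in descending order: Stonebridge 0.8768, Ashgrove 0.8399, Claybrook 0.7059, Oakdale 0.2884, Millford 0.2048, Rivermont 0.0842.
The surplus seats go to Stonebridge, Ashgrove, Claybrook.

Ashgrove 8, Millford 1, Claybrook 5, Rivermont 1, Oakdale 8, Stonebridge 10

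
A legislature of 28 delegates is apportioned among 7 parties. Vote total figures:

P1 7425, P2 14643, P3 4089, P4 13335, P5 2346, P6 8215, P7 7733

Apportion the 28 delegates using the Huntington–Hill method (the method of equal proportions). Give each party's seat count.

P1=4, P2=7, P3=2, P4=6, P5=1, P6=4, P7=4

With divisor 2101: modified quotas P1 3.534, P2 6.970, P3 1.946, P4 6.347, P5 1.117, P6 3.910, P7 3.681.
Geometric-mean thresholds: P1 √(3·4)=3.464, P2 √(6·7)=6.481, P3 √(1·2)=1.414, P4 √(6·7)=6.481, P5 √(1·2)=1.414, P6 √(3·4)=3.464, P7 √(3·4)=3.464.
Each quota rounded against its threshold gives P1 4, P2 7, P3 2, P4 6, P5 1, P6 4, P7 4 (total 28).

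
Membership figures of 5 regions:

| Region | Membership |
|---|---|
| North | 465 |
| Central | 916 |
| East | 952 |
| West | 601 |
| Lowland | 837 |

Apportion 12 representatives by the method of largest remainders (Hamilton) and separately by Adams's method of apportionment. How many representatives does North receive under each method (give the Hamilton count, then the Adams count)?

1 and 2

Hamilton: North 1, Central 3, East 3, West 2, Lowland 3.
Adams: North 2, Central 3, East 3, West 2, Lowland 2.
North gets 1 under Hamilton and 2 under Adams.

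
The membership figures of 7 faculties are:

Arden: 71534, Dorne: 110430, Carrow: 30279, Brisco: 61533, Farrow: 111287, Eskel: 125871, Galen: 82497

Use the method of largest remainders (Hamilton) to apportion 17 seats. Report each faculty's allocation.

Total 593431; standard divisor 593431/17 ≈ 34907.706.
Standard quotas: Arden 2.0492, Dorne 3.1635, Carrow 0.8674, Brisco 1.7627, Farrow 3.1880, Eskel 3.6058, Galen 2.3633.
Lower quotas: Arden 2, Dorne 3, Carrow 0, Brisco 1, Farrow 3, Eskel 3, Galen 2 (sum 14, leaving 3 seats).
Remainders in descending order: Carrow 0.8674, Brisco 0.7627, Eskel 0.6058, Galen 0.3633, Farrow 0.1880, Dorne 0.1635, Arden 0.0492.
The surplus seats go to Carrow, Brisco, Eskel.

Arden 2; Dorne 3; Carrow 1; Brisco 2; Farrow 3; Eskel 4; Galen 2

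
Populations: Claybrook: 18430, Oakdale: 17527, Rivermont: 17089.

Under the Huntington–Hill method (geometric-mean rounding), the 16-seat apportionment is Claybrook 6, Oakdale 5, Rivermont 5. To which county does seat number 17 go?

Oakdale

Priority for the next seat is population ÷ (√(s·(s+1))).
Priorities: Claybrook 2843.811, Oakdale 3199.978, Rivermont 3120.010.
Highest priority: Oakdale.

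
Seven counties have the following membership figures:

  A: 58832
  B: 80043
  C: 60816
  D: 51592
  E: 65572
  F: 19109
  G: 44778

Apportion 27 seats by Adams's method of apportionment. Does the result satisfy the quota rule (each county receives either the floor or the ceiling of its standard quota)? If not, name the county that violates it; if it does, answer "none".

none

Standard quotas: A 4.172, B 5.676, C 4.313, D 3.659, E 4.650, F 1.355, G 3.175.
Adams allocation: A 4, B 5, C 4, D 4, E 5, F 2, G 3.
Every allocation lies between the lower and upper quota.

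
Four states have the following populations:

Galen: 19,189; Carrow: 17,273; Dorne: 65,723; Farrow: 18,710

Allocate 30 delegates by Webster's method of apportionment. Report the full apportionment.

Standard divisor 120895/30 ≈ 4029.833; standard quotas: Galen 4.762, Carrow 4.286, Dorne 16.309, Farrow 4.643.
Rounding to the nearest integer gives Galen 5, Carrow 4, Dorne 16, Farrow 5 — total 30, matching the house size, so no adjustment is needed.

Galen: 5; Carrow: 4; Dorne: 16; Farrow: 5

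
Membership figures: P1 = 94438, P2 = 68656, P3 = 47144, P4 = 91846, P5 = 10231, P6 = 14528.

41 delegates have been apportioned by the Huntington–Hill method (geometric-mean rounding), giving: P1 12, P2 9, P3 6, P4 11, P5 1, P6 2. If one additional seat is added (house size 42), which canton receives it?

P4

Priority for the next seat is population ÷ (√(s·(s+1))).
Priorities: P1 7561.091, P2 7236.978, P3 7274.477, P4 7994.168, P5 7234.409, P6 5931.031.
Highest priority: P4.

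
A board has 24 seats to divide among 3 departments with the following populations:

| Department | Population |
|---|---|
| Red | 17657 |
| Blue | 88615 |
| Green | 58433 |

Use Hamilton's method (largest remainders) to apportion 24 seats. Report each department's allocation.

The standard divisor is 164705/24 ≈ 6862.708.
Standard quotas: Red 2.5729, Blue 12.9125, Green 8.5146.
Lower quotas: Red 2, Blue 12, Green 8 (sum 22, leaving 2 seats).
Remainders in descending order: Blue 0.9125, Red 0.5729, Green 0.5146.
The surplus seats go to Blue, Red.

Red 3, Blue 13, Green 8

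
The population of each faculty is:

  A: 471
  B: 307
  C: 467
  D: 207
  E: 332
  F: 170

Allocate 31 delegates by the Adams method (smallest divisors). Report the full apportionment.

A 7, B 5, C 7, D 4, E 5, F 3

Standard divisor 1954/31 ≈ 63.032; standard quotas: A 7.472, B 4.871, C 7.409, D 3.284, E 5.267, F 2.697.
Rounding up gives 8, 5, 8, 4, 6, 3 = 34 seats, so the divisor must be adjusted.
With modified divisor 68: modified quotas A 6.926, B 4.515, C 6.868, D 3.044, E 4.882, F 2.500.
Rounding up: A 7, B 5, C 7, D 4, E 5, F 3 (total 31).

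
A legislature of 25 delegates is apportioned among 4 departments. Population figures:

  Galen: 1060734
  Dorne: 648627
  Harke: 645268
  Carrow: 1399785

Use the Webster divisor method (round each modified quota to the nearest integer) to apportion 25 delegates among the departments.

Galen 7, Dorne 4, Harke 4, Carrow 10

Standard divisor 3754414/25 ≈ 150176.56; standard quotas: Galen 7.063, Dorne 4.319, Harke 4.297, Carrow 9.321.
Rounding to the nearest integer gives 7, 4, 4, 9 = 24 seats, so the divisor must be adjusted.
With modified divisor 145700: modified quotas Galen 7.280, Dorne 4.452, Harke 4.429, Carrow 9.607.
Rounding to the nearest integer: Galen 7, Dorne 4, Harke 4, Carrow 10 (total 25).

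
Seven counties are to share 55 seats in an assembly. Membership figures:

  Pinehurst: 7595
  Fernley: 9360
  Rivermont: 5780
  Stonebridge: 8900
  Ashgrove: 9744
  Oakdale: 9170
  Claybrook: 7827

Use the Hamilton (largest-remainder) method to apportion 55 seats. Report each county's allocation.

Pinehurst: 7, Fernley: 9, Rivermont: 6, Stonebridge: 8, Ashgrove: 9, Oakdale: 9, Claybrook: 7

The standard divisor is 58376/55 ≈ 1061.382.
Standard quotas: Pinehurst 7.1558, Fernley 8.8187, Rivermont 5.4457, Stonebridge 8.3853, Ashgrove 9.1805, Oakdale 8.6397, Claybrook 7.3743.
Lower quotas: Pinehurst 7, Fernley 8, Rivermont 5, Stonebridge 8, Ashgrove 9, Oakdale 8, Claybrook 7 (sum 52, leaving 3 seats).
Remainders in descending order: Fernley 0.8187, Oakdale 0.6397, Rivermont 0.4457, Stonebridge 0.3853, Claybrook 0.3743, Ashgrove 0.1805, Pinehurst 0.1558.
The surplus seats go to Fernley, Oakdale, Rivermont.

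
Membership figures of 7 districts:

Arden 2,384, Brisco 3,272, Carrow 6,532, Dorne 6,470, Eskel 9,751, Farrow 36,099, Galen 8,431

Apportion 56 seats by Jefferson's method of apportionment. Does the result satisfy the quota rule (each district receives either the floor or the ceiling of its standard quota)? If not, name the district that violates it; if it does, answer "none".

Standard quotas: Arden 1.830, Brisco 2.512, Carrow 5.015, Dorne 4.967, Eskel 7.486, Farrow 27.716, Galen 6.473.
Jefferson allocation: Arden 1, Brisco 2, Carrow 5, Dorne 5, Eskel 8, Farrow 29, Galen 6.
Farrow has quota 27.716 (lower 27, upper 28) but receives 29 — outside the quota interval.

Farrow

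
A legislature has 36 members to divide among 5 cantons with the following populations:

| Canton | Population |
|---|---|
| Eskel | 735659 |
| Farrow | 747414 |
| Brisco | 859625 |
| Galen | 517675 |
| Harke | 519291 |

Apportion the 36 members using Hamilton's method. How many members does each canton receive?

The standard divisor is 3379664/36 ≈ 93879.556.
Standard quotas: Eskel 7.8362, Farrow 7.9614, Brisco 9.1567, Galen 5.5142, Harke 5.5315.
Lower quotas: Eskel 7, Farrow 7, Brisco 9, Galen 5, Harke 5 (sum 33, leaving 3 seats).
Remainders in descending order: Farrow 0.9614, Eskel 0.8362, Harke 0.5315, Galen 0.5142, Brisco 0.1567.
The surplus seats go to Farrow, Eskel, Harke.

Eskel: 8, Farrow: 8, Brisco: 9, Galen: 5, Harke: 6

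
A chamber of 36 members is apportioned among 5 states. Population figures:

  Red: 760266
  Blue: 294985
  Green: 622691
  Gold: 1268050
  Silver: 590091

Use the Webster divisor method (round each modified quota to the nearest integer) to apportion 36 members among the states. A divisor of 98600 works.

Red 8; Blue 3; Green 6; Gold 13; Silver 6

With modified divisor 98600: modified quotas Red 7.711, Blue 2.992, Green 6.315, Gold 12.861, Silver 5.985.
Rounding to the nearest integer: Red 8, Blue 3, Green 6, Gold 13, Silver 6 (total 36).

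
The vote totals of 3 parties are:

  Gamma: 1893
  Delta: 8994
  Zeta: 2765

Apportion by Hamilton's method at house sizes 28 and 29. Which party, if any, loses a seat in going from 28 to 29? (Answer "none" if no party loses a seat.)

At 28 seats: Gamma 4, Delta 18, Zeta 6.
At 29 seats: Gamma 4, Delta 19, Zeta 6.
No party's allocation decreased.

none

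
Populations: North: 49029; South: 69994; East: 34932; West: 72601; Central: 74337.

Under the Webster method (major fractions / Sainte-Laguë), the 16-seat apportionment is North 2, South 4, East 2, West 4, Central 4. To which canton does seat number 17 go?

North

Priority for the next seat is population ÷ (current seats + 0.5).
Priorities: North 19611.600, South 15554.222, East 13972.800, West 16133.556, Central 16519.333.
Highest priority: North.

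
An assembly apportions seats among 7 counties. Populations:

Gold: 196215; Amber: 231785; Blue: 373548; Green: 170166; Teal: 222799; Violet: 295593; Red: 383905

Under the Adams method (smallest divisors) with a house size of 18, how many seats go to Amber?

Standard divisor 1874011/18 ≈ 104111.722; standard quotas: Gold 1.885, Amber 2.226, Blue 3.588, Green 1.634, Teal 2.140, Violet 2.839, Red 3.687.
Rounding up gives 2, 3, 4, 2, 3, 3, 4 = 21 seats, so the divisor must be adjusted.
With modified divisor 126200: modified quotas Gold 1.555, Amber 1.837, Blue 2.960, Green 1.348, Teal 1.765, Violet 2.342, Red 3.042.
Rounding up: Gold 2, Amber 2, Blue 3, Green 2, Teal 2, Violet 3, Red 4 (total 18).
Amber receives 2.

2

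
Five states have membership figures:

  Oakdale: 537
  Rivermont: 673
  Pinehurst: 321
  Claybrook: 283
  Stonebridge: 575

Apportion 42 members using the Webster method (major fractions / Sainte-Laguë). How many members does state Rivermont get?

12

Standard divisor 2389/42 ≈ 56.881; standard quotas: Oakdale 9.441, Rivermont 11.832, Pinehurst 5.643, Claybrook 4.975, Stonebridge 10.109.
Rounding to the nearest integer gives Oakdale 9, Rivermont 12, Pinehurst 6, Claybrook 5, Stonebridge 10 — total 42, matching the house size, so no adjustment is needed.
Rivermont receives 12.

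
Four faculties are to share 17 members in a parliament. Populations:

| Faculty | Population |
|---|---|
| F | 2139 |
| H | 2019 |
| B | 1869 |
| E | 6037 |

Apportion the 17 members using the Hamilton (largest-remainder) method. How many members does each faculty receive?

F 3; H 3; B 3; E 8

Standard divisor: 12064 ÷ 17 ≈ 709.647.
Standard quotas: F 3.0142, H 2.8451, B 2.6337, E 8.5070.
Lower quotas: F 3, H 2, B 2, E 8 (sum 15, leaving 2 seats).
Remainders in descending order: H 0.8451, B 0.6337, E 0.5070, F 0.0142.
The surplus seats go to H, B.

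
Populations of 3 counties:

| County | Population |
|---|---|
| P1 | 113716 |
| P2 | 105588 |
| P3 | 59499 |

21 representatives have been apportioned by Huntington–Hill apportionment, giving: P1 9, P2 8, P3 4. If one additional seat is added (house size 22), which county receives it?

Priority for the next seat is population ÷ (√(s·(s+1))).
Priorities: P1 11986.719, P2 12443.665, P3 13304.381.
Highest priority: P3.

P3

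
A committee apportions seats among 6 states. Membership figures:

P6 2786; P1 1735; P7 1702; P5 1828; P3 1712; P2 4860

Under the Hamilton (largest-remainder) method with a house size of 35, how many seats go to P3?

4

Standard divisor: 14623 ÷ 35 ≈ 417.8.
Standard quotas: P6 6.668, P1 4.153, P7 4.074, P5 4.375, P3 4.098, P2 11.632.
Lower quotas: P6 6, P1 4, P7 4, P5 4, P3 4, P2 11 (sum 33, leaving 2 seats).
Remainders in descending order: P6 0.668, P2 0.632, P5 0.375, P1 0.153, P3 0.098, P7 0.074.
The surplus seats go to P6, P2.
P3 receives 4.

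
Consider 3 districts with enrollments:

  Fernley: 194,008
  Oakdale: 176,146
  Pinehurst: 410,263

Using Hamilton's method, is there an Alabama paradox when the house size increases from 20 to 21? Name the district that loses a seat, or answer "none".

none

At 20 seats: Fernley 5, Oakdale 5, Pinehurst 10.
At 21 seats: Fernley 5, Oakdale 5, Pinehurst 11.
No district's allocation decreased.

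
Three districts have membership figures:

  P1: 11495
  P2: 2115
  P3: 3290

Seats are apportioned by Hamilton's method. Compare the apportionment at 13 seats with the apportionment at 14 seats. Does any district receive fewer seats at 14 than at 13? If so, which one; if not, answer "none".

none

At 13 seats: P1 9, P2 2, P3 2.
At 14 seats: P1 9, P2 2, P3 3.
No district's allocation decreased.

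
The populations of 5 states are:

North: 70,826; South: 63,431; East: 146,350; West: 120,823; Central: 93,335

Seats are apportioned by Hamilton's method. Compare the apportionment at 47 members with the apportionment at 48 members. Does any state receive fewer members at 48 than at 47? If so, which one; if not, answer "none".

At 47 seats: North 7, South 6, East 14, West 11, Central 9.
At 48 seats: North 7, South 6, East 14, West 12, Central 9.
No state's allocation decreased.

none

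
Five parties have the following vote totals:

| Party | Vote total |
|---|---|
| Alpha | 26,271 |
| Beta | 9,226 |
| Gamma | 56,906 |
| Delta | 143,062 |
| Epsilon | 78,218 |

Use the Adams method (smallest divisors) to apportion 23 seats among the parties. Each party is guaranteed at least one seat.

Standard divisor 313683/23 ≈ 13638.391; standard quotas: Alpha 1.926, Beta 0.676, Gamma 4.172, Delta 10.490, Epsilon 5.735.
Rounding up gives 2, 1, 5, 11, 6 = 25 seats, so the divisor must be adjusted.
With modified divisor 15000: modified quotas Alpha 1.751, Beta 0.615, Gamma 3.794, Delta 9.537, Epsilon 5.215.
Rounding up: Alpha 2, Beta 1, Gamma 4, Delta 10, Epsilon 6 (total 23).

Alpha=2, Beta=1, Gamma=4, Delta=10, Epsilon=6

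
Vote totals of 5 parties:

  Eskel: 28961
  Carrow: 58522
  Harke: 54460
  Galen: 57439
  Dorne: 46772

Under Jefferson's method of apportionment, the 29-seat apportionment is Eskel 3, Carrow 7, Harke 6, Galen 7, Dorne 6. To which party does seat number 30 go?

Priority for the next seat is population ÷ (current seats + 1).
Priorities: Eskel 7240.250, Carrow 7315.250, Harke 7780.000, Galen 7179.875, Dorne 6681.714.
Highest priority: Harke.

Harke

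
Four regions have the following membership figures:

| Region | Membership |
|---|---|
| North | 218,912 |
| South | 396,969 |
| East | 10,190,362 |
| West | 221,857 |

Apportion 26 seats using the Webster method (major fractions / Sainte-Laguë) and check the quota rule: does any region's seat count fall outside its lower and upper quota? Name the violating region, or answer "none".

East

Standard quotas: North 0.516, South 0.936, East 24.025, West 0.523.
Webster allocation: North 1, South 1, East 23, West 1.
East has quota 24.025 (lower 24, upper 25) but receives 23 — outside the quota interval.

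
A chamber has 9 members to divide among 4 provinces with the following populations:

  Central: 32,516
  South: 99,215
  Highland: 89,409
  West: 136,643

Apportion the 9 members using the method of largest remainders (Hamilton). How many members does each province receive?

Standard divisor: 357783 ÷ 9 ≈ 39753.667.
Standard quotas: Central 0.8179, South 2.4957, Highland 2.2491, West 3.4372.
Lower quotas: Central 0, South 2, Highland 2, West 3 (sum 7, leaving 2 seats).
Remainders in descending order: Central 0.8179, South 0.4957, West 0.4372, Highland 0.2491.
The surplus seats go to Central, South.

Central=1, South=3, Highland=2, West=3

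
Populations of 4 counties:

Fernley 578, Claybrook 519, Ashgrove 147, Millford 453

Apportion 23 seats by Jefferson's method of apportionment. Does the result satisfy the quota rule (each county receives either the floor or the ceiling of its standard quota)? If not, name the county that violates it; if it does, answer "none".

Standard quotas: Fernley 7.834, Claybrook 7.034, Ashgrove 1.992, Millford 6.140.
Jefferson allocation: Fernley 8, Claybrook 7, Ashgrove 2, Millford 6.
Every allocation lies between the lower and upper quota.

none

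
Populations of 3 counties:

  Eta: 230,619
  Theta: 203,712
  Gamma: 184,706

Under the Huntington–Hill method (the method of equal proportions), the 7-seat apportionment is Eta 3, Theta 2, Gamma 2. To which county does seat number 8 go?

Theta

Priority for the next seat is population ÷ (√(s·(s+1))).
Priorities: Eta 66573.971, Theta 83165.076, Gamma 75405.909.
Highest priority: Theta.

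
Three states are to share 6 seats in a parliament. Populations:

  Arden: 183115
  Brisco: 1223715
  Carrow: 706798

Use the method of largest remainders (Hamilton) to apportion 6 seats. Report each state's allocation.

Arden: 1, Brisco: 3, Carrow: 2

Standard divisor: 2113628 ÷ 6 ≈ 352271.333.
Standard quotas: Arden 0.5198, Brisco 3.4738, Carrow 2.0064.
Lower quotas: Arden 0, Brisco 3, Carrow 2 (sum 5, leaving 1 seat).
Remainders in descending order: Arden 0.5198, Brisco 0.4738, Carrow 0.0064.
Largest remainder: Arden receives the extra seat.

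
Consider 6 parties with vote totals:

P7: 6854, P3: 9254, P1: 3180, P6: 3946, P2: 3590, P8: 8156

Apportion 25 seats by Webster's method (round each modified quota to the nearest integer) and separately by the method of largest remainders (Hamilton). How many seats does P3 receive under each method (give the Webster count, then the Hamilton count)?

6 and 7

Webster: P7 5, P3 6, P1 2, P6 3, P2 3, P8 6.
Hamilton: P7 5, P3 7, P1 2, P6 3, P2 2, P8 6.
P3 gets 6 under Webster and 7 under Hamilton.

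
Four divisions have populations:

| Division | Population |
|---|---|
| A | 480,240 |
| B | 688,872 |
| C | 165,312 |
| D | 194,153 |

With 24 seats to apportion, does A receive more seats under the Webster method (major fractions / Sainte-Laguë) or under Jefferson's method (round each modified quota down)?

Jefferson

Webster: A 7, B 11, C 3, D 3.
Jefferson: A 8, B 11, C 2, D 3.
A gets 7 under Webster and 8 under Jefferson.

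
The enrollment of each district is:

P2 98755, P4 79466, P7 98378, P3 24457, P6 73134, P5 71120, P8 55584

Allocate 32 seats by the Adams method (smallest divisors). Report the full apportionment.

P2 6, P4 5, P7 6, P3 2, P6 5, P5 4, P8 4

Standard divisor 500894/32 ≈ 15652.938; standard quotas: P2 6.309, P4 5.077, P7 6.285, P3 1.562, P6 4.672, P5 4.544, P8 3.551.
Rounding up gives 7, 6, 7, 2, 5, 5, 4 = 36 seats, so the divisor must be adjusted.
With modified divisor 18000: modified quotas P2 5.486, P4 4.415, P7 5.465, P3 1.359, P6 4.063, P5 3.951, P8 3.088.
Rounding up: P2 6, P4 5, P7 6, P3 2, P6 5, P5 4, P8 4 (total 32).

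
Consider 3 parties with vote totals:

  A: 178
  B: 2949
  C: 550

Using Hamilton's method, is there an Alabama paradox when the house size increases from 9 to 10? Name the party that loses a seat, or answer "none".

At 9 seats: A 1, B 7, C 1.
At 10 seats: A 0, B 8, C 2.
A drops from 1 to 0.

A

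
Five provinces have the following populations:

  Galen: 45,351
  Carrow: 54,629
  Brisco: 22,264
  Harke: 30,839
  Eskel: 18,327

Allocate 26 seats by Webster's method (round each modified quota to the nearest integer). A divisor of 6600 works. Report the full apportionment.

With modified divisor 6600: modified quotas Galen 6.871, Carrow 8.277, Brisco 3.373, Harke 4.673, Eskel 2.777.
Rounding to the nearest integer: Galen 7, Carrow 8, Brisco 3, Harke 5, Eskel 3 (total 26).

Galen: 7, Carrow: 8, Brisco: 3, Harke: 5, Eskel: 3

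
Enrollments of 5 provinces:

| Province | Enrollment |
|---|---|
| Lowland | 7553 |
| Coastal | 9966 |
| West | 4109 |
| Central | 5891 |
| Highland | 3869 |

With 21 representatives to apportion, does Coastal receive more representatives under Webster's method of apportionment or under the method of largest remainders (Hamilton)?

Hamilton

Webster: Lowland 5, Coastal 6, West 3, Central 4, Highland 3.
Hamilton: Lowland 5, Coastal 7, West 3, Central 4, Highland 2.
Coastal gets 6 under Webster and 7 under Hamilton.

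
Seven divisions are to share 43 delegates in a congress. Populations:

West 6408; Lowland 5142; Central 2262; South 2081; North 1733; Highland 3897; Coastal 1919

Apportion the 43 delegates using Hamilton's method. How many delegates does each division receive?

Standard divisor: 23442 ÷ 43 ≈ 545.163.
Standard quotas: West 11.7543, Lowland 9.4320, Central 4.1492, South 3.8172, North 3.1789, Highland 7.1483, Coastal 3.5200.
Lower quotas: West 11, Lowland 9, Central 4, South 3, North 3, Highland 7, Coastal 3 (sum 40, leaving 3 seats).
Remainders in descending order: South 0.8172, West 0.7543, Coastal 0.5200, Lowland 0.4320, North 0.1789, Central 0.1492, Highland 0.1483.
Largest remainders: South, West, Coastal receive the extra seats.

West=12, Lowland=9, Central=4, South=4, North=3, Highland=7, Coastal=4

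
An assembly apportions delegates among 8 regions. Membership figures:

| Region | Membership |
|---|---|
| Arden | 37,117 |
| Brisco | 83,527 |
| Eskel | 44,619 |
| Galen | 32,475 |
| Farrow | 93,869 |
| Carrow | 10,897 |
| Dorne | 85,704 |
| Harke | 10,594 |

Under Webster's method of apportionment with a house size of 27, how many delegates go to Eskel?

Standard divisor 398802/27 ≈ 14770.444; standard quotas: Arden 2.513, Brisco 5.655, Eskel 3.021, Galen 2.199, Farrow 6.355, Carrow 0.738, Dorne 5.802, Harke 0.717.
Rounding to the nearest integer gives 3, 6, 3, 2, 6, 1, 6, 1 = 28 seats, so the divisor must be adjusted.
With modified divisor 15000: modified quotas Arden 2.474, Brisco 5.568, Eskel 2.975, Galen 2.165, Farrow 6.258, Carrow 0.726, Dorne 5.714, Harke 0.706.
Rounding to the nearest integer: Arden 2, Brisco 6, Eskel 3, Galen 2, Farrow 6, Carrow 1, Dorne 6, Harke 1 (total 27).
Eskel receives 3.

3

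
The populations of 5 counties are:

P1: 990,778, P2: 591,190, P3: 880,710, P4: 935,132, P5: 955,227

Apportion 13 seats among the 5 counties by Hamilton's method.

P1 3; P2 2; P3 2; P4 3; P5 3

Total 4353037; standard divisor 4353037/13 = 334849.
Standard quotas: P1 2.9589, P2 1.7655, P3 2.6302, P4 2.7927, P5 2.8527.
Lower quotas: P1 2, P2 1, P3 2, P4 2, P5 2 (sum 9, leaving 4 seats).
Remainders in descending order: P1 0.9589, P5 0.8527, P4 0.7927, P2 0.7655, P3 0.6302.
Largest remainders: P1, P5, P4, P2 receive the extra seats.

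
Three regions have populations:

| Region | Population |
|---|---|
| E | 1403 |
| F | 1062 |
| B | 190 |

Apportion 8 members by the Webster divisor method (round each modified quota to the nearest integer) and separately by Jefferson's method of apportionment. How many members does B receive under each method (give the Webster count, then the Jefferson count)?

Webster: E 4, F 3, B 1.
Jefferson: E 5, F 3, B 0.
B gets 1 under Webster and 0 under Jefferson.

1 and 0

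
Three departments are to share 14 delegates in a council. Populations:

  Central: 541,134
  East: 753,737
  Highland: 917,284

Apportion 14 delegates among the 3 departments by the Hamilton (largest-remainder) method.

The standard divisor is 2212155/14 ≈ 158011.071.
Standard quotas: Central 3.4247, East 4.7702, Highland 5.8052.
Lower quotas: Central 3, East 4, Highland 5 (sum 12, leaving 2 seats).
Remainders in descending order: Highland 0.8052, East 0.7702, Central 0.4247.
Largest remainders: Highland, East receive the extra seats.

Central 3, East 5, Highland 6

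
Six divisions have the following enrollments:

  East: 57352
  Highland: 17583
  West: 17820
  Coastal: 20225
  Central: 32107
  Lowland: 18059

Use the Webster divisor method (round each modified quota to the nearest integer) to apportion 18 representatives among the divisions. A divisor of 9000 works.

With modified divisor 9000: modified quotas East 6.372, Highland 1.954, West 1.980, Coastal 2.247, Central 3.567, Lowland 2.007.
Rounding to the nearest integer: East 6, Highland 2, West 2, Coastal 2, Central 4, Lowland 2 (total 18).

East=6, Highland=2, West=2, Coastal=2, Central=4, Lowland=2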